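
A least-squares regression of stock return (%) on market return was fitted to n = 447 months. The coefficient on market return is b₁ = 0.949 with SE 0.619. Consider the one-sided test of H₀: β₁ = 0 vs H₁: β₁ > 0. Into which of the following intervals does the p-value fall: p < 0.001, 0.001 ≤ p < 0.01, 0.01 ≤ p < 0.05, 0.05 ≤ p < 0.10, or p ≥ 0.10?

t = 0.949 / 0.619 = 1.533.
df = n − 2 = 447 − 2 = 445.
One-sided p = P(T_{445} > t) ≈ 0.0630.
So 0.05 ≤ p < 0.10.

0.05 ≤ p < 0.10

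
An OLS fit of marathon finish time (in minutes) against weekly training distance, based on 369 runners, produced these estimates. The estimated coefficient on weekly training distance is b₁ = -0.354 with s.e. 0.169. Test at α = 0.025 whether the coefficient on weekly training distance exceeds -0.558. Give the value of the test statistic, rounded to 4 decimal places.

H₀: β₁ = -0.558 vs H₁: β₁ > -0.558.
t = (b₁ − β₁⁰)/SE = (-0.354 − (-0.558)) / 0.169 = 1.2071.
df = n − 2 = 369 − 2 = 367.
One-sided p ≈ 0.1141, which is ≥ 0.025, so fail to reject H₀.
The data do not give significant evidence that the true slope on weekly training distance exceeds -0.558 minutes per unit.

t = 1.2071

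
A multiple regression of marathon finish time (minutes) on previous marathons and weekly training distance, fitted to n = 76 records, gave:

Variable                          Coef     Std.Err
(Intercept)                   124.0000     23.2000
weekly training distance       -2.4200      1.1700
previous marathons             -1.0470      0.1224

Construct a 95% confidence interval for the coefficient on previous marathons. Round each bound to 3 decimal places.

Read off: b = -1.0470, SE = 0.1224 for previous marathons.
df = n − k − 1 = 76 − 2 − 1 = 73.
t* = t_{0.025, 73} = 1.992997.
Margin = t* × SE = 1.992997 × 0.1224 = 0.24394.
CI: -1.0470 ± 0.24394 → (-1.291, -0.803).

(-1.291, -0.803)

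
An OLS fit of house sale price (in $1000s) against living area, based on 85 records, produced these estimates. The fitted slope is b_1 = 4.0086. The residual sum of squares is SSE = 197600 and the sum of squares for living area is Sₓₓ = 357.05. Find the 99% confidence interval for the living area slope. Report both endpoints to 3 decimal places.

MSE = SSE/(n − 2) = 197600/83 = 2380.72.
SE(b_1) = √(MSE/Sₓₓ) = √(2380.72/357.05) = 2.5822.
df = n − 2 = 83.
t* = t_{0.005, 83} = 2.636369.
Margin = t* × SE = 2.636369 × 2.5822 = 6.80763.
CI: 4.0086 ± 6.80763 → (-2.799, 10.816).
With 99% confidence, each one-unit increase in living area is associated with a change of between -2.799 and 10.816 $1000s in house sale price.

(-2.799, 10.816)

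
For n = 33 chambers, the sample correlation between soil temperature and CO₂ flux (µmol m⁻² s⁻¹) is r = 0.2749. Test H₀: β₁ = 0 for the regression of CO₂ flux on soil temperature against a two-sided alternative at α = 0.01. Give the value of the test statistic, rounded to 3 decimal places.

t = r·√(n − 2)/√(1 − r²) = 0.2749·√31/√0.92443 = 1.592.
df = n − 2 = 31.
Two-sided p ≈ 0.1216, which is ≥ 0.01, so fail to reject H₀.
The data do not give significant evidence of a linear association between soil temperature and CO₂ flux.

t = 1.592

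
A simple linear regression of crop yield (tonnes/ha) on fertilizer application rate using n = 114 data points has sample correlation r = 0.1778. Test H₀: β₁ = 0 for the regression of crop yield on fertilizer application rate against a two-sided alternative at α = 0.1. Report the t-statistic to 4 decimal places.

t = 1.9121

t = r·√(n − 2)/√(1 − r²) = 0.1778·√112/√0.968387 = 1.9121.
df = n − 2 = 112.
Two-sided p ≈ 0.0584, which is < 0.1, so reject H₀.
There is evidence of a linear association between fertilizer application rate and crop yield.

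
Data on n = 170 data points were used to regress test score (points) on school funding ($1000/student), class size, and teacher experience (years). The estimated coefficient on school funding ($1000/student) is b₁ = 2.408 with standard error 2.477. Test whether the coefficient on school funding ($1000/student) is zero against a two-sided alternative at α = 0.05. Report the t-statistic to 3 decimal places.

t = 0.972

H₀: β₁ = 0 vs H₁: β₁ ≠ 0.
t = (b₁ − β₁⁰)/SE = 2.408 / 2.477 = 0.972.
df = n − k − 1 = 170 − 3 − 1 = 166.
Two-sided p ≈ 0.3324, which is ≥ 0.05, so fail to reject H₀.
The data do not give significant evidence of an association between school funding ($1000/student) and test score, after adjusting for the other predictors.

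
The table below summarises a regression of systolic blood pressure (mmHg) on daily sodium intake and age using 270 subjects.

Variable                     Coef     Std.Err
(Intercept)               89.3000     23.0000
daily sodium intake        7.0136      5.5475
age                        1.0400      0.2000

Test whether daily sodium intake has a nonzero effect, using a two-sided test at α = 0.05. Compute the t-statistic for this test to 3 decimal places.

t = 1.264

Read off: b = 7.0136, SE = 5.5475 for daily sodium intake.
H₀: β₁ = 0 vs H₁: β₁ ≠ 0.
t = 7.0136 / 5.5475 = 1.264.
df = n − k − 1 = 270 − 2 − 1 = 267.
Two-sided p ≈ 0.2072, which is ≥ 0.05, so fail to reject H₀.
The data do not give significant evidence of an association between daily sodium intake and systolic blood pressure, after adjusting for the other predictors.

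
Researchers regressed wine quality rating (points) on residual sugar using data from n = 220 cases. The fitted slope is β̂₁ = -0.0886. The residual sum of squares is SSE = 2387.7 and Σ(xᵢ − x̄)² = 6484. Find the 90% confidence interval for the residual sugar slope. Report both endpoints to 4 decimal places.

MSE = SSE/(n − 2) = 2387.7/218 = 10.9528.
SE(β̂₁) = √(MSE/Sₓₓ) = √(10.9528/6484) = 0.0410998.
df = n − 2 = 218.
t* = t_{0.05, 218} = 1.651873.
Margin = t* × SE = 1.651873 × 0.0410998 = 0.067892.
CI: -0.0886 ± 0.067892 → (-0.1565, -0.0207).
With 90% confidence, each one-unit increase in residual sugar is associated with a change of between -0.1565 and -0.0207 points in wine quality rating.

(-0.1565, -0.0207)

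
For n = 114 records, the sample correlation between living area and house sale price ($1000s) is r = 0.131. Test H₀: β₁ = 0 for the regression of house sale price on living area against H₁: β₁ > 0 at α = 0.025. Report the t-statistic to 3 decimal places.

t = 1.398

t = r·√(n − 2)/√(1 − r²) = 0.131·√112/√0.982839 = 1.398.
df = n − 2 = 112.
One-sided p ≈ 0.0824, which is ≥ 0.025, so fail to reject H₀.
The data do not give significant evidence of a linear association between living area and house sale price.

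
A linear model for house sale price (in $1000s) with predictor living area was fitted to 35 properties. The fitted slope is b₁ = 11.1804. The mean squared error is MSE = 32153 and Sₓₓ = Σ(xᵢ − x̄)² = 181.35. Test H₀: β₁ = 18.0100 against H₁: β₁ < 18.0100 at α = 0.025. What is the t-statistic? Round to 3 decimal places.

SE(b₁) = √(MSE/Sₓₓ) = √(32153/181.35) = 13.3153.
t = (11.1804 − 18.0100) / 13.3153 = -0.513.
df = n − 2 = 33.
One-sided p ≈ 0.3057, which is ≥ 0.025, so fail to reject H₀.
The data do not give significant evidence that the true slope on living area is below 18.0100 $1000s per unit.

t = -0.513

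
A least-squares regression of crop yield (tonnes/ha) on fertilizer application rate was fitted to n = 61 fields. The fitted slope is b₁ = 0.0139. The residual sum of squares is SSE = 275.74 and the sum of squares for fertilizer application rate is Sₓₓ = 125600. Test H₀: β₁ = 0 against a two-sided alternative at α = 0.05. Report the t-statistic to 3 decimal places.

t = 2.279

MSE = SSE/(n − 2) = 275.74/59 = 4.67356.
SE(b₁) = √(MSE/Sₓₓ) = √(4.67356/125600) = 0.00609999.
t = 0.0139 / 0.00609999 = 2.279.
df = n − 2 = 59.
Two-sided p ≈ 0.0263, which is < 0.05, so reject H₀.
There is evidence that fertilizer application rate is associated with crop yield.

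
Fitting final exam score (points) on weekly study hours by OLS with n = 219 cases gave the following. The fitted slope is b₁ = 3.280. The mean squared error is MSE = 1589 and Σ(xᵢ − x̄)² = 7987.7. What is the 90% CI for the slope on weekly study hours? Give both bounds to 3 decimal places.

(2.543, 4.017)

SE(b₁) = √(MSE/Sₓₓ) = √(1589/7987.7) = 0.446017.
df = n − 2 = 217.
t* = t_{0.05, 217} = 1.651906.
Margin = t* × SE = 1.651906 × 0.446017 = 0.73678.
CI: 3.280 ± 0.73678 → (2.543, 4.017).
With 90% confidence, each one-unit increase in weekly study hours is associated with a change of between 2.543 and 4.017 points in final exam score.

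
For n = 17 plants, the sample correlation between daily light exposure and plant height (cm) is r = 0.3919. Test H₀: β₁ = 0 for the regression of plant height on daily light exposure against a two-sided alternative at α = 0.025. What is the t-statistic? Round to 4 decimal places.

t = 1.6498

t = r·√(n − 2)/√(1 − r²) = 0.3919·√15/√0.846414 = 1.6498.
df = n − 2 = 15.
Two-sided p ≈ 0.1198, which is ≥ 0.025, so fail to reject H₀.
The data do not give significant evidence of a linear association between daily light exposure and plant height.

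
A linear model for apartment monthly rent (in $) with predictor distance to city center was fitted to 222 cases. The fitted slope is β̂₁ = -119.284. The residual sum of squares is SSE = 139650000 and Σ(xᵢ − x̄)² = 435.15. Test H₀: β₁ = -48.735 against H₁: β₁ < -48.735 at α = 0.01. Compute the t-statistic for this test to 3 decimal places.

t = -1.847

MSE = SSE/(n − 2) = 139650000/220 = 634773.
SE(β̂₁) = √(MSE/Sₓₓ) = √(634773/435.15) = 38.1935.
t = (-119.284 − (-48.735)) / 38.1935 = -1.847.
df = n − 2 = 220.
One-sided p ≈ 0.0330, which is ≥ 0.01, so fail to reject H₀.
The data do not give significant evidence that the true slope on distance to city center is below -48.735 $ per unit.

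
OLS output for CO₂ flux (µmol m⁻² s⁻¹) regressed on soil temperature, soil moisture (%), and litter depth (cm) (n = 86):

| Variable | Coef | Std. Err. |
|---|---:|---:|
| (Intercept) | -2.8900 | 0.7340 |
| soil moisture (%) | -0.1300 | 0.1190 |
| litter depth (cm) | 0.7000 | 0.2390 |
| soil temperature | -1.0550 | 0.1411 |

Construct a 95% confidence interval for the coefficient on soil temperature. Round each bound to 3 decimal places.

(-1.336, -0.774)

Read off: b = -1.0550, SE = 0.1411 for soil temperature.
df = n − k − 1 = 86 − 3 − 1 = 82.
t* = t_{0.025, 82} = 1.989319.
Margin = t* × SE = 1.989319 × 0.1411 = 0.28069.
CI: -1.0550 ± 0.28069 → (-1.336, -0.774).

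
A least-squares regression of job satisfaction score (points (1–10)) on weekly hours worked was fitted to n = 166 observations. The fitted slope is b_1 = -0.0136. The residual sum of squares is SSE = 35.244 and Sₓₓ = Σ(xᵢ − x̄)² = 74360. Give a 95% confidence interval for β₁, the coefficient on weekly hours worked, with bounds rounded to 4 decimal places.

(-0.0170, -0.0102)

MSE = SSE/(n − 2) = 35.244/164 = 0.214902.
SE(b_1) = √(MSE/Sₓₓ) = √(0.214902/74360) = 0.00170001.
df = n − 2 = 164.
t* = t_{0.025, 164} = 1.974535.
Margin = t* × SE = 1.974535 × 0.00170001 = 0.003357.
CI: -0.0136 ± 0.003357 → (-0.0170, -0.0102).
With 95% confidence, each one-unit increase in weekly hours worked is associated with a change of between -0.0170 and -0.0102 points (1–10) in job satisfaction score.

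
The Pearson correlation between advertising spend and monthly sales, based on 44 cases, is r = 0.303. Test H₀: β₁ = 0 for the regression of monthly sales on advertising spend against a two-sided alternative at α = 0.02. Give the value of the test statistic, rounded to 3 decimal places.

t = r·√(n − 2)/√(1 − r²) = 0.303·√42/√0.908191 = 2.061.
df = n − 2 = 42.
Two-sided p ≈ 0.0456, which is ≥ 0.02, so fail to reject H₀.
The data do not give significant evidence of a linear association between advertising spend and monthly sales.

t = 2.061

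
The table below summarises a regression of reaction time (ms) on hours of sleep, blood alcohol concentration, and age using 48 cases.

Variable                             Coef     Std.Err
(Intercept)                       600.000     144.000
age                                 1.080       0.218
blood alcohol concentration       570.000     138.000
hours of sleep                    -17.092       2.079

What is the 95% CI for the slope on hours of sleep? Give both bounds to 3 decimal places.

(-21.282, -12.902)

Read off: b = -17.092, SE = 2.079 for hours of sleep.
df = n − k − 1 = 48 − 3 − 1 = 44.
t* = t_{0.025, 44} = 2.015368.
Margin = t* × SE = 2.015368 × 2.079 = 4.18995.
CI: -17.092 ± 4.18995 → (-21.282, -12.902).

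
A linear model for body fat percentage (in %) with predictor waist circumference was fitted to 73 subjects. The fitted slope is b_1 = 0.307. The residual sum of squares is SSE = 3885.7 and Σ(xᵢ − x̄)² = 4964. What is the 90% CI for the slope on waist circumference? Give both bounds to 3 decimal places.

MSE = SSE/(n − 2) = 3885.7/71 = 54.7282.
SE(b_1) = √(MSE/Sₓₓ) = √(54.7282/4964) = 0.105.
df = n − 2 = 71.
t* = t_{0.05, 71} = 1.6666.
Margin = t* × SE = 1.6666 × 0.105 = 0.17499.
CI: 0.307 ± 0.17499 → (0.132, 0.482).
With 90% confidence, each one-unit increase in waist circumference is associated with a change of between 0.132 and 0.482 % in body fat percentage.

(0.132, 0.482)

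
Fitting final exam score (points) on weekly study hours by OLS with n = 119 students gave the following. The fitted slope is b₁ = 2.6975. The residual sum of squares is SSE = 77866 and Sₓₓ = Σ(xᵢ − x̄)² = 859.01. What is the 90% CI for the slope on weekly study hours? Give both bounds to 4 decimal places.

(1.2381, 4.1569)

MSE = SSE/(n − 2) = 77866/117 = 665.521.
SE(b₁) = √(MSE/Sₓₓ) = √(665.521/859.01) = 0.880201.
df = n − 2 = 117.
t* = t_{0.05, 117} = 1.657982.
Margin = t* × SE = 1.657982 × 0.880201 = 1.459357.
CI: 2.6975 ± 1.459357 → (1.2381, 4.1569).
With 90% confidence, each one-unit increase in weekly study hours is associated with a change of between 1.2381 and 4.1569 points in final exam score.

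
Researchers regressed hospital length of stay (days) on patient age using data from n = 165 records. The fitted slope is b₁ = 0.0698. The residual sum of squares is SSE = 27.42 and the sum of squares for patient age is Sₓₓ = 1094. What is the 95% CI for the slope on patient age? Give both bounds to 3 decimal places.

(0.045, 0.094)

MSE = SSE/(n − 2) = 27.42/163 = 0.168221.
SE(b₁) = √(MSE/Sₓₓ) = √(0.168221/1094) = 0.0124003.
df = n − 2 = 163.
t* = t_{0.025, 163} = 1.974625.
Margin = t* × SE = 1.974625 × 0.0124003 = 0.02449.
CI: 0.0698 ± 0.02449 → (0.045, 0.094).
With 95% confidence, each one-unit increase in patient age is associated with a change of between 0.045 and 0.094 days in hospital length of stay.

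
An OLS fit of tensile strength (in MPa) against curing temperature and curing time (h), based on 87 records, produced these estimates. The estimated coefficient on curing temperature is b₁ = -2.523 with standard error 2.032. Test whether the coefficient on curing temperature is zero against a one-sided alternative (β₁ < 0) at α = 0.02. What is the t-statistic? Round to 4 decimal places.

H₀: β₁ = 0 vs H₁: β₁ < 0.
t = (b₁ − β₁⁰)/SE = -2.523 / 2.032 = -1.2416.
df = n − k − 1 = 87 − 2 − 1 = 84.
One-sided p ≈ 0.1089, which is ≥ 0.02, so fail to reject H₀.
The data do not give significant evidence that the true slope on curing temperature is negative, holding the other predictors fixed.

t = -1.2416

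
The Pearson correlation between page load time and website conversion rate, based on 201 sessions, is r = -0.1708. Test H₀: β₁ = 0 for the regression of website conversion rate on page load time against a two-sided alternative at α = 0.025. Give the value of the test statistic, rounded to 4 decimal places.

t = r·√(n − 2)/√(1 − r²) = -0.1708·√199/√0.970827 = -2.4454.
df = n − 2 = 199.
Two-sided p ≈ 0.0153, which is < 0.025, so reject H₀.
There is evidence of a linear association between page load time and website conversion rate.

t = -2.4454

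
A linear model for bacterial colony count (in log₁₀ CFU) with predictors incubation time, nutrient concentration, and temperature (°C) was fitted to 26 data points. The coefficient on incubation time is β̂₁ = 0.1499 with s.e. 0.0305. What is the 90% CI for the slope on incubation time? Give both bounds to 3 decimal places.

(0.098, 0.202)

df = n − k − 1 = 26 − 3 − 1 = 22.
t* = t_{0.05, 22} = 1.717144.
Margin = t* × SE = 1.717144 × 0.0305 = 0.05237.
CI: 0.1499 ± 0.05237 → (0.098, 0.202).
With 90% confidence, each one-unit increase in incubation time is associated with a change of between 0.098 and 0.202 log₁₀ CFU in bacterial colony count, holding the other predictors fixed.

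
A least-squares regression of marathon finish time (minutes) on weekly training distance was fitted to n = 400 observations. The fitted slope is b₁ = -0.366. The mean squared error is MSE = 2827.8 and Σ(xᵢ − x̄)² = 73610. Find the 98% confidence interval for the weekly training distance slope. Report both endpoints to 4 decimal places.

(-0.8238, 0.0918)

SE(b₁) = √(MSE/Sₓₓ) = √(2827.8/73610) = 0.196.
df = n − 2 = 398.
t* = t_{0.01, 398} = 2.335754.
Margin = t* × SE = 2.335754 × 0.196 = 0.457808.
CI: -0.366 ± 0.457808 → (-0.8238, 0.0918).
With 98% confidence, each one-unit increase in weekly training distance is associated with a change of between -0.8238 and 0.0918 minutes in marathon finish time.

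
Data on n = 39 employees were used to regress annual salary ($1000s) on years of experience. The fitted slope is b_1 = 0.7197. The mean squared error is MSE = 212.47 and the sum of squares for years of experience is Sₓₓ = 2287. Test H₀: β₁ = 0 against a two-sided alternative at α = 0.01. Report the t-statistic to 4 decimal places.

SE(b_1) = √(MSE/Sₓₓ) = √(212.47/2287) = 0.304801.
t = 0.7197 / 0.304801 = 2.3612.
df = n − 2 = 37.
Two-sided p ≈ 0.0236, which is ≥ 0.01, so fail to reject H₀.
The data do not give significant evidence of an association between years of experience and annual salary.

t = 2.3612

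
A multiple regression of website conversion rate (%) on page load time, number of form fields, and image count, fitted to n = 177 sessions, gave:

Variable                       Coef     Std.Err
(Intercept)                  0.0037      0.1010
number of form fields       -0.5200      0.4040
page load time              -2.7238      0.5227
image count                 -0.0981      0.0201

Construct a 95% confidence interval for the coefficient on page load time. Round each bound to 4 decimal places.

(-3.7555, -1.6921)

Read off: b = -2.7238, SE = 0.5227 for page load time.
df = n − k − 1 = 177 − 3 − 1 = 173.
t* = t_{0.025, 173} = 1.973771.
Margin = t* × SE = 1.973771 × 0.5227 = 1.031690.
CI: -2.7238 ± 1.031690 → (-3.7555, -1.6921).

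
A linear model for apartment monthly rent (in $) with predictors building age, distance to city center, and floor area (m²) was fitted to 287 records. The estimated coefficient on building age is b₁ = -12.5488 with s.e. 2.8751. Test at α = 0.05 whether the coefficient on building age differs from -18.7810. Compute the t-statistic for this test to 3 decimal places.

H₀: β₁ = -18.7810 vs H₁: β₁ ≠ -18.7810.
t = (b₁ − β₁⁰)/SE = (-12.5488 − (-18.7810)) / 2.8751 = 2.168.
df = n − k − 1 = 287 − 3 − 1 = 283.
Two-sided p ≈ 0.0310, which is < 0.05, so reject H₀.
There is evidence that the true slope on building age differs from -18.7810 $ per unit, holding the other predictors fixed.

t = 2.168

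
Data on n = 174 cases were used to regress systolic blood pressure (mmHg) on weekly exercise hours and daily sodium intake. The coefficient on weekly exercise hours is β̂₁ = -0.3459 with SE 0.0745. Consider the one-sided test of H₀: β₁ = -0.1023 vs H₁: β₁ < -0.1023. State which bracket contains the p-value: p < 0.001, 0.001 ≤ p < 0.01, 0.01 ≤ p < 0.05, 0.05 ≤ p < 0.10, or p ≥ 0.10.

t = (-0.3459 − (-0.1023)) / 0.0745 = -3.270.
df = n − k − 1 = 174 − 2 − 1 = 171.
One-sided p = P(T_{171} < t) ≈ 0.0007.
So p < 0.001.

p < 0.001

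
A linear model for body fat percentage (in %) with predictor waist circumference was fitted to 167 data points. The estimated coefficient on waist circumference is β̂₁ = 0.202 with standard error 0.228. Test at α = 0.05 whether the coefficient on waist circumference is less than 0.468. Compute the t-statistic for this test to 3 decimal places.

H₀: β₁ = 0.468 vs H₁: β₁ < 0.468.
t = (β̂₁ − β₁⁰)/SE = (0.202 − 0.468) / 0.228 = -1.167.
df = n − 2 = 167 − 2 = 165.
One-sided p ≈ 0.1225, which is ≥ 0.05, so fail to reject H₀.
The data do not give significant evidence that the true slope on waist circumference is below 0.468 % per unit.

t = -1.167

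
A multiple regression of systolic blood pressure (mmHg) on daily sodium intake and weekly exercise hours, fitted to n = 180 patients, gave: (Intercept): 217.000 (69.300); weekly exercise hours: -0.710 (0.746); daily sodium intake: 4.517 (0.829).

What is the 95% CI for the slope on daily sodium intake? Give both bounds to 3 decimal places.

(2.881, 6.153)

Read off: b = 4.517, SE = 0.829 for daily sodium intake.
df = n − k − 1 = 180 − 2 − 1 = 177.
t* = t_{0.025, 177} = 1.973457.
Margin = t* × SE = 1.973457 × 0.829 = 1.63600.
CI: 4.517 ± 1.63600 → (2.881, 6.153).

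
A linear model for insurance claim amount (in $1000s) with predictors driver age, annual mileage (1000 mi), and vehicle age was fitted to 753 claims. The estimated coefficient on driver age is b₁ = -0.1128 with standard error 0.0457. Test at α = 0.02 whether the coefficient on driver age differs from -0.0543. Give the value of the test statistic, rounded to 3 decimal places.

H₀: β₁ = -0.0543 vs H₁: β₁ ≠ -0.0543.
t = (b₁ − β₁⁰)/SE = (-0.1128 − (-0.0543)) / 0.0457 = -1.280.
df = n − k − 1 = 753 − 3 − 1 = 749.
Two-sided p ≈ 0.2009, which is ≥ 0.02, so fail to reject H₀.
The data are consistent with a true slope of -0.0543 $1000s per unit of driver age, holding the other predictors fixed.

t = -1.280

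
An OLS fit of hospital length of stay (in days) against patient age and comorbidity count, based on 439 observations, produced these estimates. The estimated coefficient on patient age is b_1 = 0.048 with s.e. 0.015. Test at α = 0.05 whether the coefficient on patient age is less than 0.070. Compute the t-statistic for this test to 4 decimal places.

t = -1.4667

H₀: β₁ = 0.070 vs H₁: β₁ < 0.070.
t = (b_1 − β₁⁰)/SE = (0.048 − 0.070) / 0.015 = -1.4667.
df = n − k − 1 = 439 − 2 − 1 = 436.
One-sided p ≈ 0.0716, which is ≥ 0.05, so fail to reject H₀.
The data do not give significant evidence that the true slope on patient age is below 0.070 days per unit, holding the other predictors fixed.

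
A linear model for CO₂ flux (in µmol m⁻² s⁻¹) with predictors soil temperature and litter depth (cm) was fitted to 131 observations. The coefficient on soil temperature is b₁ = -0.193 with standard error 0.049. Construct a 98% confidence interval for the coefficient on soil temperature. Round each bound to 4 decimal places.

(-0.3084, -0.0776)

df = n − k − 1 = 131 − 2 − 1 = 128.
t* = t_{0.01, 128} = 2.355834.
Margin = t* × SE = 2.355834 × 0.049 = 0.115436.
CI: -0.193 ± 0.115436 → (-0.3084, -0.0776).
With 98% confidence, each one-unit increase in soil temperature is associated with a change of between -0.3084 and -0.0776 µmol m⁻² s⁻¹ in CO₂ flux, holding the other predictors fixed.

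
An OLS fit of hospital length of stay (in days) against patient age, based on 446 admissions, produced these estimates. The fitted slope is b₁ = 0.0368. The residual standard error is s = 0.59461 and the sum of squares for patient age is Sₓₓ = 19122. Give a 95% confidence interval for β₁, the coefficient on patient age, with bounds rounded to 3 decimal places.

SE(b₁) = s/√Sₓₓ = 0.59461/√19122 = 0.00429997.
df = n − 2 = 444.
t* = t_{0.025, 444} = 1.965321.
Margin = t* × SE = 1.965321 × 0.00429997 = 0.00845.
CI: 0.0368 ± 0.00845 → (0.028, 0.045).
With 95% confidence, each one-unit increase in patient age is associated with a change of between 0.028 and 0.045 days in hospital length of stay.

(0.028, 0.045)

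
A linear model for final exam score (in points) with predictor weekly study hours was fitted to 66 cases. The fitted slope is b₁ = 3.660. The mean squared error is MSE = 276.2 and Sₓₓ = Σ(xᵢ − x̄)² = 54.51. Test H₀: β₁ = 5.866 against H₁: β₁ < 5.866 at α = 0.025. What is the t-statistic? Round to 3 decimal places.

SE(b₁) = √(MSE/Sₓₓ) = √(276.2/54.51) = 2.25099.
t = (3.660 − 5.866) / 2.25099 = -0.980.
df = n − 2 = 64.
One-sided p ≈ 0.1654, which is ≥ 0.025, so fail to reject H₀.
The data do not give significant evidence that the true slope on weekly study hours is below 5.866 points per unit.

t = -0.980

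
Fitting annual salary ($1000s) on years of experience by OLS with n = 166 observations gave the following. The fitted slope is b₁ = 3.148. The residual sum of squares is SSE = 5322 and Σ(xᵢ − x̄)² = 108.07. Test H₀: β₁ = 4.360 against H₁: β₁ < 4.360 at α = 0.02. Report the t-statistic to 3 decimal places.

MSE = SSE/(n − 2) = 5322/164 = 32.4512.
SE(b₁) = √(MSE/Sₓₓ) = √(32.4512/108.07) = 0.547978.
t = (3.148 − 4.360) / 0.547978 = -2.212.
df = n − 2 = 164.
One-sided p ≈ 0.0142, which is < 0.02, so reject H₀.
There is evidence that the true slope on years of experience is below 4.360 $1000s per unit.

t = -2.212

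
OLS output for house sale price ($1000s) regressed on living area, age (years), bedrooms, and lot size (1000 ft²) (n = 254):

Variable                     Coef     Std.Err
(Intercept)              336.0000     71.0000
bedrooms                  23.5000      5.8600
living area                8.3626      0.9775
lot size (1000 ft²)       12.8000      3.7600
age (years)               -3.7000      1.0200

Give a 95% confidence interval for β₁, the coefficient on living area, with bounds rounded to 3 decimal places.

(6.437, 10.288)

Read off: b = 8.3626, SE = 0.9775 for living area.
df = n − k − 1 = 254 − 4 − 1 = 249.
t* = t_{0.025, 249} = 1.969537.
Margin = t* × SE = 1.969537 × 0.9775 = 1.92522.
CI: 8.3626 ± 1.92522 → (6.437, 10.288).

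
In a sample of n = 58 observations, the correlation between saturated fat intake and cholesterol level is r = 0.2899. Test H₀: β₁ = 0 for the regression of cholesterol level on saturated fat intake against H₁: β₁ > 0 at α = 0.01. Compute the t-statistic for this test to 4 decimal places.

t = 2.2668

t = r·√(n − 2)/√(1 − r²) = 0.2899·√56/√0.915958 = 2.2668.
df = n − 2 = 56.
One-sided p ≈ 0.0136, which is ≥ 0.01, so fail to reject H₀.
The data do not give significant evidence of a linear association between saturated fat intake and cholesterol level.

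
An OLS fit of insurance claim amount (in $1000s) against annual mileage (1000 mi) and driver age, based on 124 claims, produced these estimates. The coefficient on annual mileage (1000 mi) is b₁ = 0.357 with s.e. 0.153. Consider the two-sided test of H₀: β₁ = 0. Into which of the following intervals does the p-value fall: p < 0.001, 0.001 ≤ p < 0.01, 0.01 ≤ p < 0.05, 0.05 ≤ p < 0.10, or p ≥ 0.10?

0.01 ≤ p < 0.05

t = 0.357 / 0.153 = 2.333.
df = n − k − 1 = 124 − 2 − 1 = 121.
Two-sided p = 2·P(T_{121} > |t|) ≈ 0.0213.
So 0.01 ≤ p < 0.05.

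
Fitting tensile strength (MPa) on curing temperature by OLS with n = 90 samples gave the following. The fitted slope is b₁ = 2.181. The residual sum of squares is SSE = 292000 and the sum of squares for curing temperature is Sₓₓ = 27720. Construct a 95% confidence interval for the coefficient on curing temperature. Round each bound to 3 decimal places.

MSE = SSE/(n − 2) = 292000/88 = 3318.18.
SE(b₁) = √(MSE/Sₓₓ) = √(3318.18/27720) = 0.345982.
df = n − 2 = 88.
t* = t_{0.025, 88} = 1.98729.
Margin = t* × SE = 1.98729 × 0.345982 = 0.68757.
CI: 2.181 ± 0.68757 → (1.493, 2.869).
With 95% confidence, each one-unit increase in curing temperature is associated with a change of between 1.493 and 2.869 MPa in tensile strength.

(1.493, 2.869)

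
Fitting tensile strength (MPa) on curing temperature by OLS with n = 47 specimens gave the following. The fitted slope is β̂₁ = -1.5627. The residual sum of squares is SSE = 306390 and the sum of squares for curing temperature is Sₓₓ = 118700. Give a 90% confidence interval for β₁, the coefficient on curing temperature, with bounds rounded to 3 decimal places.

(-1.965, -1.160)

MSE = SSE/(n − 2) = 306390/45 = 6808.67.
SE(β̂₁) = √(MSE/Sₓₓ) = √(6808.67/118700) = 0.2395.
df = n − 2 = 45.
t* = t_{0.05, 45} = 1.679427.
Margin = t* × SE = 1.679427 × 0.2395 = 0.40222.
CI: -1.5627 ± 0.40222 → (-1.965, -1.160).
With 90% confidence, each one-unit increase in curing temperature is associated with a change of between -1.965 and -1.160 MPa in tensile strength.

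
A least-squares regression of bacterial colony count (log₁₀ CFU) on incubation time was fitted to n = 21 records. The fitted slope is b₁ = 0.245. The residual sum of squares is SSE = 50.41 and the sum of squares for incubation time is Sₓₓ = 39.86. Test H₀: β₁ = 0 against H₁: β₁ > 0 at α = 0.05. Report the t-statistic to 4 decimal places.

t = 0.9496

MSE = SSE/(n − 2) = 50.41/19 = 2.65316.
SE(b₁) = √(MSE/Sₓₓ) = √(2.65316/39.86) = 0.257996.
t = 0.245 / 0.257996 = 0.9496.
df = n − 2 = 19.
One-sided p ≈ 0.1771, which is ≥ 0.05, so fail to reject H₀.
The data do not give significant evidence that the true slope on incubation time is positive.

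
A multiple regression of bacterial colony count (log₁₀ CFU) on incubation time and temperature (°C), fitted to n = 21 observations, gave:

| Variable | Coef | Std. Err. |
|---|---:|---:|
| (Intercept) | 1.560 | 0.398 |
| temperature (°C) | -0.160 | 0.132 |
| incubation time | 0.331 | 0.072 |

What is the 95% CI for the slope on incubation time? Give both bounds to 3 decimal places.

(0.180, 0.482)

Read off: b = 0.331, SE = 0.072 for incubation time.
df = n − k − 1 = 21 − 2 − 1 = 18.
t* = t_{0.025, 18} = 2.100922.
Margin = t* × SE = 2.100922 × 0.072 = 0.15127.
CI: 0.331 ± 0.15127 → (0.180, 0.482).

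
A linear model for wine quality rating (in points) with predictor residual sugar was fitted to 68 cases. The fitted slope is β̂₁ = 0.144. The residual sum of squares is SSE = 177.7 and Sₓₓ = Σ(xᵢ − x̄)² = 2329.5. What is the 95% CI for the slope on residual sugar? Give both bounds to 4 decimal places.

(0.0761, 0.2119)

MSE = SSE/(n − 2) = 177.7/66 = 2.69242.
SE(β̂₁) = √(MSE/Sₓₓ) = √(2.69242/2329.5) = 0.033997.
df = n − 2 = 66.
t* = t_{0.025, 66} = 1.996564.
Margin = t* × SE = 1.996564 × 0.033997 = 0.067877.
CI: 0.144 ± 0.067877 → (0.0761, 0.2119).
With 95% confidence, each one-unit increase in residual sugar is associated with a change of between 0.0761 and 0.2119 points in wine quality rating.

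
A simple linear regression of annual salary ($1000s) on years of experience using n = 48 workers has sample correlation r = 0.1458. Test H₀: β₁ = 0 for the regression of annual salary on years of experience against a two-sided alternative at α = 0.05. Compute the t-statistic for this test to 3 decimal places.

t = 1.000

t = r·√(n − 2)/√(1 − r²) = 0.1458·√46/√0.978742 = 1.000.
df = n − 2 = 46.
Two-sided p ≈ 0.3228, which is ≥ 0.05, so fail to reject H₀.
The data do not give significant evidence of a linear association between years of experience and annual salary.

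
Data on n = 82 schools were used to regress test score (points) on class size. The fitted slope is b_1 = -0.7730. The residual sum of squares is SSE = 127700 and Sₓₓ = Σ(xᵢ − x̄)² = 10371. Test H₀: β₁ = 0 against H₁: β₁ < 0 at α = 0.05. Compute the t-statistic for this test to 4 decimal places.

t = -1.9703

MSE = SSE/(n − 2) = 127700/80 = 1596.25.
SE(b_1) = √(MSE/Sₓₓ) = √(1596.25/10371) = 0.39232.
t = -0.7730 / 0.39232 = -1.9703.
df = n − 2 = 80.
One-sided p ≈ 0.0261, which is < 0.05, so reject H₀.
There is evidence that the true slope on class size is negative.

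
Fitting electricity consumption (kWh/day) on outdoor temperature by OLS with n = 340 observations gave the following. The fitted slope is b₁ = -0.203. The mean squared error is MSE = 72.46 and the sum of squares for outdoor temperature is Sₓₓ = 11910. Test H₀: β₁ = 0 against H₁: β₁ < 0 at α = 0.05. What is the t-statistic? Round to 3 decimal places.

t = -2.603

SE(b₁) = √(MSE/Sₓₓ) = √(72.46/11910) = 0.0779998.
t = -0.203 / 0.0779998 = -2.603.
df = n − 2 = 338.
One-sided p ≈ 0.0048, which is < 0.05, so reject H₀.
There is evidence that the true slope on outdoor temperature is negative.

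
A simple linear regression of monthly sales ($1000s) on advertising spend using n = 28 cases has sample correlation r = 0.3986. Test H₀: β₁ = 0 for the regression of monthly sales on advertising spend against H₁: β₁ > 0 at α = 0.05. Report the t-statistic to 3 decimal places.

t = r·√(n − 2)/√(1 − r²) = 0.3986·√26/√0.841118 = 2.216.
df = n − 2 = 26.
One-sided p ≈ 0.0178, which is < 0.05, so reject H₀.
There is evidence of a linear association between advertising spend and monthly sales.

t = 2.216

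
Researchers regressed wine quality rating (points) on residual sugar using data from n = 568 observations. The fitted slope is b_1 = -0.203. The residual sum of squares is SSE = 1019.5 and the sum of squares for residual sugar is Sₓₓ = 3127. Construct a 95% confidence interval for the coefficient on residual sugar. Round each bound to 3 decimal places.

(-0.250, -0.156)

MSE = SSE/(n − 2) = 1019.5/566 = 1.80124.
SE(b_1) = √(MSE/Sₓₓ) = √(1.80124/3127) = 0.0240006.
df = n − 2 = 566.
t* = t_{0.025, 566} = 1.964164.
Margin = t* × SE = 1.964164 × 0.0240006 = 0.04714.
CI: -0.203 ± 0.04714 → (-0.250, -0.156).
With 95% confidence, each one-unit increase in residual sugar is associated with a change of between -0.250 and -0.156 points in wine quality rating.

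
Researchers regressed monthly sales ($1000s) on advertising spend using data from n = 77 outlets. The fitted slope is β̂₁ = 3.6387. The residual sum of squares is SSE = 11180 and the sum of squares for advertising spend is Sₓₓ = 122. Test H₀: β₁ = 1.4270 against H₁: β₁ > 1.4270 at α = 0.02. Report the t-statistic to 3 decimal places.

t = 2.001

MSE = SSE/(n − 2) = 11180/75 = 149.067.
SE(β̂₁) = √(MSE/Sₓₓ) = √(149.067/122) = 1.10538.
t = (3.6387 − 1.4270) / 1.10538 = 2.001.
df = n − 2 = 75.
One-sided p ≈ 0.0245, which is ≥ 0.02, so fail to reject H₀.
The data do not give significant evidence that the true slope on advertising spend exceeds 1.4270 $1000s per unit.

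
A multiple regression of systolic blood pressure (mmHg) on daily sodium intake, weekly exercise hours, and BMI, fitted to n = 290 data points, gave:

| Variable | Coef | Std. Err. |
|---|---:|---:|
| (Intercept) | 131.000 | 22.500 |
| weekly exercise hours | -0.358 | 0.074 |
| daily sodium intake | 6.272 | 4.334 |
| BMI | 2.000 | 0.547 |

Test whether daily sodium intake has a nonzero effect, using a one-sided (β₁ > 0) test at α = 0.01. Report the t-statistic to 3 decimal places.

t = 1.447

Read off: b = 6.272, SE = 4.334 for daily sodium intake.
H₀: β₁ = 0 vs H₁: β₁ > 0.
t = 6.272 / 4.334 = 1.447.
df = n − k − 1 = 290 − 3 − 1 = 286.
One-sided p ≈ 0.0745, which is ≥ 0.01, so fail to reject H₀.
The data do not give significant evidence that the true slope on daily sodium intake is positive, holding the other predictors fixed.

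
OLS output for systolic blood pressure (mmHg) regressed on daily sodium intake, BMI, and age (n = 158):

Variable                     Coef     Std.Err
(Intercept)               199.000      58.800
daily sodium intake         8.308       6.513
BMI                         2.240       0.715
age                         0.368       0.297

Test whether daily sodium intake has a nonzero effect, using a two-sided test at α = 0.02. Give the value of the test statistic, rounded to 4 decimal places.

t = 1.2756

Read off: b = 8.308, SE = 6.513 for daily sodium intake.
H₀: β₁ = 0 vs H₁: β₁ ≠ 0.
t = 8.308 / 6.513 = 1.2756.
df = n − k − 1 = 158 − 3 − 1 = 154.
Two-sided p ≈ 0.2040, which is ≥ 0.02, so fail to reject H₀.
The data do not give significant evidence of an association between daily sodium intake and systolic blood pressure, after adjusting for the other predictors.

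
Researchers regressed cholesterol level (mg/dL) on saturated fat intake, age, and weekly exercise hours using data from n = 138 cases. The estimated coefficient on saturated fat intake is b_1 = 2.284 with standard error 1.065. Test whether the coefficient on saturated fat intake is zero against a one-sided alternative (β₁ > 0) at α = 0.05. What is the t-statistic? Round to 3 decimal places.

t = 2.145

H₀: β₁ = 0 vs H₁: β₁ > 0.
t = (b_1 − β₁⁰)/SE = 2.284 / 1.065 = 2.145.
df = n − k − 1 = 138 − 3 − 1 = 134.
One-sided p ≈ 0.0169, which is < 0.05, so reject H₀.
There is evidence that the true slope on saturated fat intake is positive, holding the other predictors fixed.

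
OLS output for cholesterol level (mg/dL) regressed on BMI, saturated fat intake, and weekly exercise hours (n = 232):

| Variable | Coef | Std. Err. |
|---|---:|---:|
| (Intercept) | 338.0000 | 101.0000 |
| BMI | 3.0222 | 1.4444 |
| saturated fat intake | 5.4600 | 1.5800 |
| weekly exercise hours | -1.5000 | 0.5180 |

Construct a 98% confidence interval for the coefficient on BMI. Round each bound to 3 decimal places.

Read off: b = 3.0222, SE = 1.4444 for BMI.
df = n − k − 1 = 232 − 3 − 1 = 228.
t* = t_{0.01, 228} = 2.342814.
Margin = t* × SE = 2.342814 × 1.4444 = 3.38396.
CI: 3.0222 ± 3.38396 → (-0.362, 6.406).

(-0.362, 6.406)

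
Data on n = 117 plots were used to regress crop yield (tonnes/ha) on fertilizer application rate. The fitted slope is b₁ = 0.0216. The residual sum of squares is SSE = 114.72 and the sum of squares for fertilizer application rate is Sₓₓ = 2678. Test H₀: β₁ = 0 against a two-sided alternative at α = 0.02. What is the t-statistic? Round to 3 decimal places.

t = 1.119

MSE = SSE/(n − 2) = 114.72/115 = 0.997565.
SE(b₁) = √(MSE/Sₓₓ) = √(0.997565/2678) = 0.0193004.
t = 0.0216 / 0.0193004 = 1.119.
df = n − 2 = 115.
Two-sided p ≈ 0.2654, which is ≥ 0.02, so fail to reject H₀.
The data do not give significant evidence of an association between fertilizer application rate and crop yield.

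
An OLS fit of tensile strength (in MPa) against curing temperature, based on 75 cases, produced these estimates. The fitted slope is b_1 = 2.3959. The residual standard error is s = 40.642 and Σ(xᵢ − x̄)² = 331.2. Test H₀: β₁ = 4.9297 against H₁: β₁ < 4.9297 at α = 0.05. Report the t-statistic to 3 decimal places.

SE(b_1) = s/√Sₓₓ = 40.642/√331.2 = 2.23321.
t = (2.3959 − 4.9297) / 2.23321 = -1.135.
df = n − 2 = 73.
One-sided p ≈ 0.1301, which is ≥ 0.05, so fail to reject H₀.
The data do not give significant evidence that the true slope on curing temperature is below 4.9297 MPa per unit.

t = -1.135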